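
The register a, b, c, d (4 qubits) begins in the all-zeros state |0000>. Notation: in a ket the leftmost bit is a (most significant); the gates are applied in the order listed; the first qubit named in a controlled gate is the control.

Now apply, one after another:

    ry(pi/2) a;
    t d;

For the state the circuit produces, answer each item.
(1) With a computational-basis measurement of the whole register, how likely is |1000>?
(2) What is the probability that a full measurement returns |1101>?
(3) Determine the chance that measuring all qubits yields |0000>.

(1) A full measurement returns |1000> with probability 1/2.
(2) The probability of measuring |1101> is 0.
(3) The probability of measuring |0000> is 1/2.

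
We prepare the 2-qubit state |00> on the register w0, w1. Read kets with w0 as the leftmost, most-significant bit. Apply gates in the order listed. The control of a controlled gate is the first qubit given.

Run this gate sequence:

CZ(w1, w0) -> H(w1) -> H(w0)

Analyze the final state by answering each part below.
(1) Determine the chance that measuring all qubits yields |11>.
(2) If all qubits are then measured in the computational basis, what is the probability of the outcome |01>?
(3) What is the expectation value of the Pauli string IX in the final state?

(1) The probability of measuring |11> is 1/4.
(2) A full measurement returns |01> with probability 1/4.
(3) In the final state, IX has expectation 1.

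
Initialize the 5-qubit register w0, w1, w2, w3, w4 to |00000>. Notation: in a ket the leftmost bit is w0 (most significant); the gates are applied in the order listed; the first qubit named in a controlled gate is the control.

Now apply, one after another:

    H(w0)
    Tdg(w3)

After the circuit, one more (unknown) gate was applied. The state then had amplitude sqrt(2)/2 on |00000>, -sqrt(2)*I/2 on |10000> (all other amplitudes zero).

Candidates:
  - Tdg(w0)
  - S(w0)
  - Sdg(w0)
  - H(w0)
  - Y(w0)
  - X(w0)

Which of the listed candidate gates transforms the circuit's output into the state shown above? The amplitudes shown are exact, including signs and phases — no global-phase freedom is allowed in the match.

It was Sdg(w0) that produced the state shown.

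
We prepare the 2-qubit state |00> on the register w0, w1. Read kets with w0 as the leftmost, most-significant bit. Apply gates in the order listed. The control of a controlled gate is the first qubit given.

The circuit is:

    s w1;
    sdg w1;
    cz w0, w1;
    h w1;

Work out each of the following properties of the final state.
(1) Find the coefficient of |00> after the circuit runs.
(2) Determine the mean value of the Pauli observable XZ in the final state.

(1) The final state's coefficient on |00> equals sqrt(2)/2. Key observation: steps 1-2 multiply out to the identity, so the circuit reduces to the remaining gates.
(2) The observable XZ averages to 0.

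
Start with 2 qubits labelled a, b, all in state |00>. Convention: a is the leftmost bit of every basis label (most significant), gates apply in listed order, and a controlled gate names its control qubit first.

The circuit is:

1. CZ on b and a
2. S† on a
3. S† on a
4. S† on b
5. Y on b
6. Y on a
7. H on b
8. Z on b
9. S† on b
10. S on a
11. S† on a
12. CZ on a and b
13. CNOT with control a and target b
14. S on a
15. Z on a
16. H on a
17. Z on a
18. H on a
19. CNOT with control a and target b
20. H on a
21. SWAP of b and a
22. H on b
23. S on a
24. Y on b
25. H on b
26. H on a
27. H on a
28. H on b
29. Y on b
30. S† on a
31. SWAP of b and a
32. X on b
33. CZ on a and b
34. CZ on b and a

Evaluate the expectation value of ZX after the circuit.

The observable ZX averages to 0.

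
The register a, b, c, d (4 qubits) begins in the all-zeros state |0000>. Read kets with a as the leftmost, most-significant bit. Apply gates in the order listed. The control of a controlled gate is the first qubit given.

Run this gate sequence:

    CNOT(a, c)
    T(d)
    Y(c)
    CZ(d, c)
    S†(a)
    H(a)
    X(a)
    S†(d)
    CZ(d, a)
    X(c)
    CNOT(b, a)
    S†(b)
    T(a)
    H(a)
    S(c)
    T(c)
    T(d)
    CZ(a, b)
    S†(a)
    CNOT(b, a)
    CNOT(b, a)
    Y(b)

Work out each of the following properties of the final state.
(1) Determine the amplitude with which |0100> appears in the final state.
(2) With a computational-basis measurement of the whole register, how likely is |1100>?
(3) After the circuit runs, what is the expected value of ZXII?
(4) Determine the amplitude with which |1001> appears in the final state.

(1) The final state's coefficient on |0100> equals -1/2 - exp(I*pi/4)/2.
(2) Outcome |1100> occurs with probability 1/2 - sqrt(2)/4.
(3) In the final state, ZXII has expectation 0.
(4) The amplitude on |1001> is 0.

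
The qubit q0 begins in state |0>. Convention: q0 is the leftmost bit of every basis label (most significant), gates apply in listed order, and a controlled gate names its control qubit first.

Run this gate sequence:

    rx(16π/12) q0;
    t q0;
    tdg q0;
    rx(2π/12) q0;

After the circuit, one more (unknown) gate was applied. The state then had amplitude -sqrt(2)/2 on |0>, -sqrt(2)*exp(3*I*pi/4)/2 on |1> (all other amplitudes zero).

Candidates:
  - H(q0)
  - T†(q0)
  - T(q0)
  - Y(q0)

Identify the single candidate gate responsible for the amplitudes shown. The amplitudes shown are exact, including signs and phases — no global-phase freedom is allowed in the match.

It was T(q0) that produced the state shown.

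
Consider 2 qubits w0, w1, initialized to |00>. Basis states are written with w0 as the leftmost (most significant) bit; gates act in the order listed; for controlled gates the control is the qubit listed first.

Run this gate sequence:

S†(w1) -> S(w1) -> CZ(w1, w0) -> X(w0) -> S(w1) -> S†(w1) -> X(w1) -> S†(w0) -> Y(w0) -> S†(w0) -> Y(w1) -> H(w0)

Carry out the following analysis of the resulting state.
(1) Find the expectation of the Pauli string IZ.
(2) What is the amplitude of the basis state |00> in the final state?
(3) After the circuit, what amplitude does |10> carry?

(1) The observable IZ averages to 1. Key observation: steps 5-6 multiply out to the identity, so the circuit reduces to the remaining gates.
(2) The final state's coefficient on |00> equals sqrt(2)*I/2.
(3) |10> carries amplitude sqrt(2)*I/2 in the final state.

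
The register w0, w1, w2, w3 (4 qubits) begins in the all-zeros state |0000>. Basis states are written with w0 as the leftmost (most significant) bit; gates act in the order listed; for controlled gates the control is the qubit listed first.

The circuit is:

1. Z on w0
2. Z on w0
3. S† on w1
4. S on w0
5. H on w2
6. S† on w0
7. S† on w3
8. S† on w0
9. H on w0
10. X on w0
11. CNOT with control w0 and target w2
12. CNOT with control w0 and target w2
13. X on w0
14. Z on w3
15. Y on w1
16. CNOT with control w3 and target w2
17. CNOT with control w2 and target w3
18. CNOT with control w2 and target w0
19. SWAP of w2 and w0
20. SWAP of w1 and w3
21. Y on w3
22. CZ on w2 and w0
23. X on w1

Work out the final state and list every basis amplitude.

After the circuit, the state carries amplitude 1/2 on |0100>, 1/2 on |0110>, 1/2 on |1000>, -1/2 on |1010>, and 0 on every other basis state.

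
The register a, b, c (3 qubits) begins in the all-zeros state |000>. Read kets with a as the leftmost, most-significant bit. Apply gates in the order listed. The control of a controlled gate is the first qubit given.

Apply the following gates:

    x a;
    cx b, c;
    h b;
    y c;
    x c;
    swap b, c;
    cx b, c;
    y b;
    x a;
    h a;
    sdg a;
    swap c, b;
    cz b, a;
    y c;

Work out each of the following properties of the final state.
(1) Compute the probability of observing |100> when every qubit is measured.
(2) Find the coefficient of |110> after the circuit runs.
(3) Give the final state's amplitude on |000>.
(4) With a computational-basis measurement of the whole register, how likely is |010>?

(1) Outcome |100> occurs with probability 1/4.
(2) |110> carries amplitude -1/2 in the final state.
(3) The amplitude on |000> is I/2.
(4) A full measurement returns |010> with probability 1/4.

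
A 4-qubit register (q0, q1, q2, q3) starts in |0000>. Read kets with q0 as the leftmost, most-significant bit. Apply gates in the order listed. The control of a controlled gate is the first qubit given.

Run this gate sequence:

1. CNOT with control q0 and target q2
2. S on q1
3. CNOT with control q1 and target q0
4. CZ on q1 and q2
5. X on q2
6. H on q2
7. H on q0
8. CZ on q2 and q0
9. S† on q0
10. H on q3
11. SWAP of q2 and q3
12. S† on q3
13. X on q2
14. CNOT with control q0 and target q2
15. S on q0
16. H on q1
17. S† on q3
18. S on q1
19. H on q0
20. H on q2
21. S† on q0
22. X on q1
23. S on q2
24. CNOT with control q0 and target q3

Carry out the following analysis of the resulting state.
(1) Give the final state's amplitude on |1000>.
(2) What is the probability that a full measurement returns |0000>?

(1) The amplitude on |1000> is 1/2.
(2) A full measurement returns |0000> with probability 1/4.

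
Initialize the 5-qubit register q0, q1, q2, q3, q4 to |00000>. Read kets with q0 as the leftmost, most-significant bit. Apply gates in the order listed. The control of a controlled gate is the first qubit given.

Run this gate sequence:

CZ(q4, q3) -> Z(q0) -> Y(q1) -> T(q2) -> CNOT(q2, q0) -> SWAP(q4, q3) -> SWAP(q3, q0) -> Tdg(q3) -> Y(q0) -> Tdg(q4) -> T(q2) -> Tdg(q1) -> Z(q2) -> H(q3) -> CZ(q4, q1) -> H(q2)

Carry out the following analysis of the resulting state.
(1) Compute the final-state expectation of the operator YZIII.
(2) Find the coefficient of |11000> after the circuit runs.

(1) The expectation value of YZIII is 0.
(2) The amplitude on |11000> is exp(3*I*pi/4)/2.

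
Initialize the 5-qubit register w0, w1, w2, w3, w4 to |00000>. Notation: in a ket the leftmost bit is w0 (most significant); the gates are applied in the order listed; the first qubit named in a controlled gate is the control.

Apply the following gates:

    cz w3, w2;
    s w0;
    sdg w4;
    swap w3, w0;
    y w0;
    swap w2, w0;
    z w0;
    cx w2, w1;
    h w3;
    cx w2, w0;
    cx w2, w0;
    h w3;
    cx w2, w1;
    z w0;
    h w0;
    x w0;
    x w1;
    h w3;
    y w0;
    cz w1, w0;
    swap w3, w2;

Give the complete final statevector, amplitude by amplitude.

After the circuit, the state carries amplitude 1/2 on |01010>, 1/2 on |01110>, 1/2 on |11010>, 1/2 on |11110>, and 0 on every other basis state. Key observation: gates 7-14 undo each other exactly, leaving only the rest of the circuit to track.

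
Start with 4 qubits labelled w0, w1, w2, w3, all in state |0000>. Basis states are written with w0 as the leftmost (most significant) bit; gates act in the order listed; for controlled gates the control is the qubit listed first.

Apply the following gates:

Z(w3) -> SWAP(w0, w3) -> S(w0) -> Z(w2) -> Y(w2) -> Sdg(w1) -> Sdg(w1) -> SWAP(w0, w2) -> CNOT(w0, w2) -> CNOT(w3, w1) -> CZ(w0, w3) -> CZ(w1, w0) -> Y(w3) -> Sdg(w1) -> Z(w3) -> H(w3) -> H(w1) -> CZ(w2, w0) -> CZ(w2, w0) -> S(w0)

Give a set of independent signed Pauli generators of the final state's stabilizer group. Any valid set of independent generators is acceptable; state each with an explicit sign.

One valid set of independent stabilizer generators is +IXII, -IIIX, -ZIII, -IIZI (any independent generating set of the same group is equally correct).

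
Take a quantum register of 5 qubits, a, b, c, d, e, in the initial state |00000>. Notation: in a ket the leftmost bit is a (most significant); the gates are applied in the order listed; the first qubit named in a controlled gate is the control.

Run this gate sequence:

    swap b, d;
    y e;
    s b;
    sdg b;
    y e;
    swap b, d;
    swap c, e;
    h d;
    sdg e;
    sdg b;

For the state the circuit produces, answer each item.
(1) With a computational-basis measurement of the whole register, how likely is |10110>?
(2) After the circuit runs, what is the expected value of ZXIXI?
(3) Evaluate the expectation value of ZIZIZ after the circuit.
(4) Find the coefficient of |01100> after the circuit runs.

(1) A full measurement returns |10110> with probability 0. Key observation: steps 1-6 multiply out to the identity, so the circuit reduces to the remaining gates.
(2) In the final state, ZXIXI has expectation 0.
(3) In the final state, ZIZIZ has expectation 1.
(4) The amplitude on |01100> is 0.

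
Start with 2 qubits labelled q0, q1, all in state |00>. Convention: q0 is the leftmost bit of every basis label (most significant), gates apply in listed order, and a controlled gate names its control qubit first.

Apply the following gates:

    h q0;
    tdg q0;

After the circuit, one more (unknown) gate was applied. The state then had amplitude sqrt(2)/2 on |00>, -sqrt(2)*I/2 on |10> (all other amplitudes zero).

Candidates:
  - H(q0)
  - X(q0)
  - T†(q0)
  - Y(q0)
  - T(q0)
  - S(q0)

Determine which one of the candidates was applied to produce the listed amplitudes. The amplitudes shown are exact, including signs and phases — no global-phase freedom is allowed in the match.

The applied gate was T†(q0).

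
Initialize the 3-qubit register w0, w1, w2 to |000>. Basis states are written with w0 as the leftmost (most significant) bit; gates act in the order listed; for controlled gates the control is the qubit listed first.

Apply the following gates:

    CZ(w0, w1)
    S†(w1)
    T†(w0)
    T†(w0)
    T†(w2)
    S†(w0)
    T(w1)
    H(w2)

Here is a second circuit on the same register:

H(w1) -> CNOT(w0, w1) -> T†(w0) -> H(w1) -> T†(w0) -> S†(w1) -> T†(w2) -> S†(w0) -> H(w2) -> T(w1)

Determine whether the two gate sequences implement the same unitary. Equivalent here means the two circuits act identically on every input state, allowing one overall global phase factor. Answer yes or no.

Yes, they are equivalent — the unitaries differ by at most a global phase.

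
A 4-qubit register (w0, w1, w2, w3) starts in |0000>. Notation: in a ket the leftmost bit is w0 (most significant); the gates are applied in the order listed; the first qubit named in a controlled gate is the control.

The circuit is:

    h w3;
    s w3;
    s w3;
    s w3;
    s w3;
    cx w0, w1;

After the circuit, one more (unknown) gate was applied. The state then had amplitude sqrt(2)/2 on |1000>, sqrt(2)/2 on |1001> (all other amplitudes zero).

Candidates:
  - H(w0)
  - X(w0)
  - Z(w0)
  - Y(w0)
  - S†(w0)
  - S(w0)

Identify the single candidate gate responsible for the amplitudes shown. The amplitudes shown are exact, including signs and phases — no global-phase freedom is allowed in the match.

The unique candidate consistent with the amplitudes is X(w0). Key observation: gates 2-5 undo each other exactly, leaving only the rest of the circuit to track.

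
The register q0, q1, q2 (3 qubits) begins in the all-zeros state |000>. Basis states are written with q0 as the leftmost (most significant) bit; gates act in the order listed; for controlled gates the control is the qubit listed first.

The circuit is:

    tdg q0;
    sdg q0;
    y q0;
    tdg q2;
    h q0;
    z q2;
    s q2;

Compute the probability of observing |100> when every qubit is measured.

Outcome |100> occurs with probability 1/2.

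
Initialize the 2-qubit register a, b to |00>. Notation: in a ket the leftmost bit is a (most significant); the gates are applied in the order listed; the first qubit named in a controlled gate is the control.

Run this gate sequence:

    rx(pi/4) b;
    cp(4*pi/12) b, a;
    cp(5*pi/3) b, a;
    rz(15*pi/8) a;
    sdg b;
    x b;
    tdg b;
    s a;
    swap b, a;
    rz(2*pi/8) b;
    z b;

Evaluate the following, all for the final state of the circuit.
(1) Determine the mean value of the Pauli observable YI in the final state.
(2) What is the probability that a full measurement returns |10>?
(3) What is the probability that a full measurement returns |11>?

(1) The observable YI averages to 1/2.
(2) Outcome |10> occurs with probability sqrt(2)/4 + 1/2.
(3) The probability of measuring |11> is 0.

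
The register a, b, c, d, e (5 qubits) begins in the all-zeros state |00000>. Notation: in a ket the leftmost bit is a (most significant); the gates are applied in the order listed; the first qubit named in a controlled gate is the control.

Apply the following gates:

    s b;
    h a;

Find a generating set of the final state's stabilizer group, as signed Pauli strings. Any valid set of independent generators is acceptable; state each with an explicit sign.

One valid set of independent stabilizer generators is +XIIII, +IZIII, +IIZII, +IIIZI, +IIIIZ (any independent generating set of the same group is equally correct).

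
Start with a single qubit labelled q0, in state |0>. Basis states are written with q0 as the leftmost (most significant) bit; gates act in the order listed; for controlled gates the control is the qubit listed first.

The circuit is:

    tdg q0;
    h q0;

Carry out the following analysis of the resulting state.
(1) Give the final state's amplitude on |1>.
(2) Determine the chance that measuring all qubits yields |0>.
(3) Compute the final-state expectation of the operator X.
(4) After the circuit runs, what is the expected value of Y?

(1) The final state's coefficient on |1> equals sqrt(2)/2.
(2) A full measurement returns |0> with probability 1/2.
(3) The expectation value of X is 1.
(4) The observable Y averages to 0.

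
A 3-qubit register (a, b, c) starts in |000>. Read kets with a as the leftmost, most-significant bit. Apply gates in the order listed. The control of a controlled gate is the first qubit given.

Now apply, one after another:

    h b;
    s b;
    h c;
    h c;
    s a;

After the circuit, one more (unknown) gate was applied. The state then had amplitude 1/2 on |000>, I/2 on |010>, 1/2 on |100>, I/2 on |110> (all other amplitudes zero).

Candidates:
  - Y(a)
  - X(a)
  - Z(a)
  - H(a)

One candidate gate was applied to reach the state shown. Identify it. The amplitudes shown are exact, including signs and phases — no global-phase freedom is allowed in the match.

The unique candidate consistent with the amplitudes is H(a). Key observation: the block from step 3 through step 4 cancels to the identity and can be dropped.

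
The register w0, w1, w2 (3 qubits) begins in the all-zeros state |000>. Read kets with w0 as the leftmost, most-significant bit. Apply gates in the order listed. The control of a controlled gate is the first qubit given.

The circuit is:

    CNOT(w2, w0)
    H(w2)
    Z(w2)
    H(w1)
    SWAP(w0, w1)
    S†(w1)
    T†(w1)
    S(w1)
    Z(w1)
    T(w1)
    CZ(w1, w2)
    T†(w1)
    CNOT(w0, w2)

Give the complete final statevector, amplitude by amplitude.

The final amplitudes are 1/2 on |000>, -1/2 on |001>, 0 on |010>, 0 on |011>, -1/2 on |100>, 1/2 on |101>, 0 on |110>, 0 on |111>.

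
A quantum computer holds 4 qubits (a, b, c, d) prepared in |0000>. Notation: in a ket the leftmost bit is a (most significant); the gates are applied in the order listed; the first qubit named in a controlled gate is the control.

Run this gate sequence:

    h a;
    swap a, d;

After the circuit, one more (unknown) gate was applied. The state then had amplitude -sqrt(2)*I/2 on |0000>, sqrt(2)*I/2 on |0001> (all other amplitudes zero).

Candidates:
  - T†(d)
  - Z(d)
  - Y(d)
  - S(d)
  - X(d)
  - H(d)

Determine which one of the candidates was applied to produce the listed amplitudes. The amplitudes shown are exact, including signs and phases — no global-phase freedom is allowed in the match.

The applied gate was Y(d).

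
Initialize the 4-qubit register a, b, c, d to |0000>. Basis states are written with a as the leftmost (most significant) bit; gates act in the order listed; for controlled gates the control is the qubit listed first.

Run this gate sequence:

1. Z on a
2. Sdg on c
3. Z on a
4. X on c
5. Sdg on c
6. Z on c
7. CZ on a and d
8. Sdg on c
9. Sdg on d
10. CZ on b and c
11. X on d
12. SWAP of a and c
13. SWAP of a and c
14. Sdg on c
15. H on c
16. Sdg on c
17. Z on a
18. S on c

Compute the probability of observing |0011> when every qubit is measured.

The probability of measuring |0011> is 1/2. Key observation: steps 12-13 multiply out to the identity, so the circuit reduces to the remaining gates.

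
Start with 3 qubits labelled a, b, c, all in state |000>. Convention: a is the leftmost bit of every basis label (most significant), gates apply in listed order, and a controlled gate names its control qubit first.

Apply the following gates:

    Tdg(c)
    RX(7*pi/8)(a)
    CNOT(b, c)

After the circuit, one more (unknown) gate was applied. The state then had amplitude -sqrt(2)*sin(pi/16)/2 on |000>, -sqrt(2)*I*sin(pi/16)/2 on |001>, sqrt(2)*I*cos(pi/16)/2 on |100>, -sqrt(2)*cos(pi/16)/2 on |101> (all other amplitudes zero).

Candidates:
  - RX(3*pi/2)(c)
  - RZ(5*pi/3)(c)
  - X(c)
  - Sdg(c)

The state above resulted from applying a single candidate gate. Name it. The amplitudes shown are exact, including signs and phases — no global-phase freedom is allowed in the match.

The unique candidate consistent with the amplitudes is RX(3*pi/2)(c).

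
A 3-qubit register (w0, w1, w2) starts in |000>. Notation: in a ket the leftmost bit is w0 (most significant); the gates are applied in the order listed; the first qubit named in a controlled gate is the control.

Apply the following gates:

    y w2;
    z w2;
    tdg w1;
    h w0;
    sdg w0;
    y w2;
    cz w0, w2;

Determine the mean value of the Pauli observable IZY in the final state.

In the final state, IZY has expectation 0.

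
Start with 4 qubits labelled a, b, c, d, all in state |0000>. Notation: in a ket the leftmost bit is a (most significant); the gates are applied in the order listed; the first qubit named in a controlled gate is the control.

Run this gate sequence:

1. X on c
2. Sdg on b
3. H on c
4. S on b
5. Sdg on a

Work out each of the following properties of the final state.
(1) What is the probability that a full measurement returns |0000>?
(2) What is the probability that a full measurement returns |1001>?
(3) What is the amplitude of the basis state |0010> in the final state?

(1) Outcome |0000> occurs with probability 1/2.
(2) Outcome |1001> occurs with probability 0.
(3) The final state's coefficient on |0010> equals -sqrt(2)/2.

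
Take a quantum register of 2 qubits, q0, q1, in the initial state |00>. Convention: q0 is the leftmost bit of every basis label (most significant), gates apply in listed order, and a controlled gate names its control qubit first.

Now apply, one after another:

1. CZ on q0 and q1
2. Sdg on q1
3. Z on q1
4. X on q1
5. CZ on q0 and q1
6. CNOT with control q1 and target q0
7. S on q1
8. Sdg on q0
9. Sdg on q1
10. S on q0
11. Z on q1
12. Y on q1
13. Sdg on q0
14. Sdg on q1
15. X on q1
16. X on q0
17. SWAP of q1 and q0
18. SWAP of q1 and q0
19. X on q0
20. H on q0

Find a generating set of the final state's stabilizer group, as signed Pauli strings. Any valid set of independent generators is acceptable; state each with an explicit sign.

The stabilizer group can be generated by -XI, -IZ, among other valid generating sets. Key observation: the block from step 16 through step 19 cancels to the identity and can be dropped.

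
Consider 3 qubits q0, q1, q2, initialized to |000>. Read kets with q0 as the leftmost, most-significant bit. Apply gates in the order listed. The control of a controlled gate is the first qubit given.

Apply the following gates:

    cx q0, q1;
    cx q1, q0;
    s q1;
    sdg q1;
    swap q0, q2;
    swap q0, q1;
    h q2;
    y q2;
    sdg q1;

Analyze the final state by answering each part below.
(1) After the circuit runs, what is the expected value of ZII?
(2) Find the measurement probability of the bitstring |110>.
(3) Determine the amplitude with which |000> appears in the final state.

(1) The observable ZII averages to 1.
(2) A full measurement returns |110> with probability 0.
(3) The final state's coefficient on |000> equals -sqrt(2)*I/2.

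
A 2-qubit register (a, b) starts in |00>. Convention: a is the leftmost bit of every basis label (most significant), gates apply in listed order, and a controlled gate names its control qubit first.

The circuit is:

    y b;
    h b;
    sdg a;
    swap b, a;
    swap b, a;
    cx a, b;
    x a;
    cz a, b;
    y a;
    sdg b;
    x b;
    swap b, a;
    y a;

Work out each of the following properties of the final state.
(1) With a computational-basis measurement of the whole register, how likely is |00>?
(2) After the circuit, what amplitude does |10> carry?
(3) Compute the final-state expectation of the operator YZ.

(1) Outcome |00> occurs with probability 1/2. Key observation: gates 4-5 undo each other exactly, leaving only the rest of the circuit to track.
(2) |10> carries amplitude sqrt(2)/2 in the final state.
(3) In the final state, YZ has expectation 1.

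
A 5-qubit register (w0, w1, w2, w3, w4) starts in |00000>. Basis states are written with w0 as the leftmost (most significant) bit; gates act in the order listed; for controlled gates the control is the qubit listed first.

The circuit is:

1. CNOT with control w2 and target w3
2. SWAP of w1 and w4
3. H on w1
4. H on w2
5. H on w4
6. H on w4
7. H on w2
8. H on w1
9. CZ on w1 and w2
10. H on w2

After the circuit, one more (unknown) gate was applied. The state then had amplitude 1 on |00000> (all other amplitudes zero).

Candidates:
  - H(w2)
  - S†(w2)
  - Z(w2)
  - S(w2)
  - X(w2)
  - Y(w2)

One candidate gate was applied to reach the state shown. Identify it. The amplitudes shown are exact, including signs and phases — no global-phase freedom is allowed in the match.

The applied gate was H(w2). Key observation: gates 3-8 undo each other exactly, leaving only the rest of the circuit to track.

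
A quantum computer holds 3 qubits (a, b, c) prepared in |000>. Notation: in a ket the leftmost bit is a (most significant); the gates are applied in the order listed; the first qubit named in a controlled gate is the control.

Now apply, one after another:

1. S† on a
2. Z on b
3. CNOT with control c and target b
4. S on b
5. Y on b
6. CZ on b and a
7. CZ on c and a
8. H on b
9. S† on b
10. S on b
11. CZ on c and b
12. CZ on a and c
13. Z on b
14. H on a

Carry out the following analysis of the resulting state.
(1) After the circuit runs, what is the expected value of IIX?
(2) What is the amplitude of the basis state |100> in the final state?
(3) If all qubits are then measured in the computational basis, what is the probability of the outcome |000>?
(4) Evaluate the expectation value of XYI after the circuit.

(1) In the final state, IIX has expectation 0.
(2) The final state's coefficient on |100> equals I/2.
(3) A full measurement returns |000> with probability 1/4.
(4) The observable XYI averages to 0.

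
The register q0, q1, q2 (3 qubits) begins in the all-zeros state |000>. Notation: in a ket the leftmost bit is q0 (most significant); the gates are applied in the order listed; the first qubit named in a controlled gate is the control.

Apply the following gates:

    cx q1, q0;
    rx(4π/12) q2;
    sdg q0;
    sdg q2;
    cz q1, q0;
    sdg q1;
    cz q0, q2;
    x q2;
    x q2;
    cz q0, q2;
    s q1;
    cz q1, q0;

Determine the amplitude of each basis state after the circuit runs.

The resulting statevector has amplitude sqrt(3)/2 on |000>, -1/2 on |001>, and 0 on every other basis state. Key observation: steps 5-12 multiply out to the identity, so the circuit reduces to the remaining gates.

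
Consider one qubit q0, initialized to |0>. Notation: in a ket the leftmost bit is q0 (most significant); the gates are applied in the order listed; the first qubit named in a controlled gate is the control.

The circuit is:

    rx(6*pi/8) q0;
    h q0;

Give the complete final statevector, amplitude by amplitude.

The resulting statevector has amplitude sqrt(2)*sqrt(2 - sqrt(2))/4 - sqrt(2)*I*sqrt(sqrt(2) + 2)/4 on |0>, sqrt(2)*sqrt(2 - sqrt(2))/4 + sqrt(2)*I*sqrt(sqrt(2) + 2)/4 on |1>.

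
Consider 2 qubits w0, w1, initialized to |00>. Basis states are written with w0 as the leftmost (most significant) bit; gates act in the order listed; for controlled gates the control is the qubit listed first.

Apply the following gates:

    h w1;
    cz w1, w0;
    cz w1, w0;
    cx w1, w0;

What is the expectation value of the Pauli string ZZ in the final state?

The observable ZZ averages to 1. Key observation: the block from step 2 through step 3 cancels to the identity and can be dropped.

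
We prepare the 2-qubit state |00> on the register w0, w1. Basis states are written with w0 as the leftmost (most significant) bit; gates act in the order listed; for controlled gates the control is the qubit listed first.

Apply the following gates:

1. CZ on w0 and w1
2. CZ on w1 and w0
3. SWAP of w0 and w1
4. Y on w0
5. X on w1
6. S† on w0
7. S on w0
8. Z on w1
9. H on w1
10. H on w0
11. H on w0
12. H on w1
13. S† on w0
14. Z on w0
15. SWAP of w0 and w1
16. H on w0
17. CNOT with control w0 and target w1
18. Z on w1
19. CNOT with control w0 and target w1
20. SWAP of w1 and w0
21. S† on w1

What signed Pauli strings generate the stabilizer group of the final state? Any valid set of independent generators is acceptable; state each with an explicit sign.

The final state is stabilized by the group generated by -IY, -ZI; other independent generating sets are equally valid. Key observation: gates 9-12 undo each other exactly, leaving only the rest of the circuit to track.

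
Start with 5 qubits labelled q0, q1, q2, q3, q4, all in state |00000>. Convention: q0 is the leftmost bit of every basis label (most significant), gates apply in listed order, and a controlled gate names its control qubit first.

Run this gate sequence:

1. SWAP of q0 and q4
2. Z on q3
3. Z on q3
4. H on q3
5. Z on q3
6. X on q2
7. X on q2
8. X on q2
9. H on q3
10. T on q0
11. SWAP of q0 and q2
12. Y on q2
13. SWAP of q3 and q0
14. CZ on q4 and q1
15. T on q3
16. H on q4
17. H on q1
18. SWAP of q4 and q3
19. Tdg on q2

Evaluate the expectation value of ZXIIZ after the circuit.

The observable ZXIIZ averages to 1.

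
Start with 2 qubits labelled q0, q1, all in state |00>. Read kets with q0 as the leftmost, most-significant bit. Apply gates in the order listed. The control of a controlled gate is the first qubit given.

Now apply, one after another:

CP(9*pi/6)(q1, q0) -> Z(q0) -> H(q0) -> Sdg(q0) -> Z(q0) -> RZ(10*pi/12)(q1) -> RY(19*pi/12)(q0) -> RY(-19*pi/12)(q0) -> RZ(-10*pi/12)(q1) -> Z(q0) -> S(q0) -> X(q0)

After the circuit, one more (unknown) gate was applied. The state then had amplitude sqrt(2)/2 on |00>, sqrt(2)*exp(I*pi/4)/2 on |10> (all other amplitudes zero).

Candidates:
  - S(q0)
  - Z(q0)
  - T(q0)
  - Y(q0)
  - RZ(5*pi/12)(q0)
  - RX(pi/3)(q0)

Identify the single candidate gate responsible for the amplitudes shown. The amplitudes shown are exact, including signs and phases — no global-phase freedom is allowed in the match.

The unique candidate consistent with the amplitudes is T(q0).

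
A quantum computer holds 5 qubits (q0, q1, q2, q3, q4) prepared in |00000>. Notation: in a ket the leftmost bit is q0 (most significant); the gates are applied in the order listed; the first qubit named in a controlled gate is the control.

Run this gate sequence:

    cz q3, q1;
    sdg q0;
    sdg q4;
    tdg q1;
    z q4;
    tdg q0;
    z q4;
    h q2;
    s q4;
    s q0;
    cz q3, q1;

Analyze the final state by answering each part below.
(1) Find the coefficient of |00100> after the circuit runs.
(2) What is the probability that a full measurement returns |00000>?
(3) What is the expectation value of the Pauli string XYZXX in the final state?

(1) The amplitude on |00100> is sqrt(2)/2.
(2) Outcome |00000> occurs with probability 1/2.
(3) In the final state, XYZXX has expectation 0.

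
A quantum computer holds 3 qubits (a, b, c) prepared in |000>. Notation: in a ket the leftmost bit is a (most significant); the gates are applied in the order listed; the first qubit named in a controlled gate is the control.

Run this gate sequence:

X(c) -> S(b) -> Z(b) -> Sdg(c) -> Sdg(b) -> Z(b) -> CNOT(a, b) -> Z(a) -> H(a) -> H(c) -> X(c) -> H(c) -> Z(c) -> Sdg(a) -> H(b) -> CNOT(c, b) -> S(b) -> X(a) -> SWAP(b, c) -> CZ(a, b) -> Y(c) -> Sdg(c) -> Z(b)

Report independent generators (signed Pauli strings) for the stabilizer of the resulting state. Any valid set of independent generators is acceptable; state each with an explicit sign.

The final state is stabilized by the group generated by -YII, +IIX, -IZI; other independent generating sets are equally valid. Key observation: the block from step 10 through step 13 cancels to the identity and can be dropped.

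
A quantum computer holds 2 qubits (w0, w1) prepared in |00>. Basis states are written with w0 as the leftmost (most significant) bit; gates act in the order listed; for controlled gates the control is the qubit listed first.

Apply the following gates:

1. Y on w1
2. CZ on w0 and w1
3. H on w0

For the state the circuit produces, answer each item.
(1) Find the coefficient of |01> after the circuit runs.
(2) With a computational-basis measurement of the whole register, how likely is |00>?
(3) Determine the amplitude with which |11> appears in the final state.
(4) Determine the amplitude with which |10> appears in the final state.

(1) The final state's coefficient on |01> equals sqrt(2)*I/2.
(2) The probability of measuring |00> is 0.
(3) The final state's coefficient on |11> equals sqrt(2)*I/2.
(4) The amplitude on |10> is 0.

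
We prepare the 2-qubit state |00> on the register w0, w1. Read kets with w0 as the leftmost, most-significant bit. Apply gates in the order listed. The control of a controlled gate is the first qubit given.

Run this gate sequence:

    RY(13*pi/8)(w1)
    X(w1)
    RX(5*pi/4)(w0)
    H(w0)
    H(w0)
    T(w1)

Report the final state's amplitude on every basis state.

The resulting statevector has amplitude -sqrt(2 - sqrt(2))*sin(3*pi/16)/2 on |00>, sqrt(2 - sqrt(2))*exp(I*pi/4)*cos(3*pi/16)/2 on |01>, -I*sqrt(sqrt(2) + 2)*sin(3*pi/16)/2 on |10>, sqrt(sqrt(2) + 2)*exp(3*I*pi/4)*cos(3*pi/16)/2 on |11>. Key observation: the block from step 4 through step 5 cancels to the identity and can be dropped.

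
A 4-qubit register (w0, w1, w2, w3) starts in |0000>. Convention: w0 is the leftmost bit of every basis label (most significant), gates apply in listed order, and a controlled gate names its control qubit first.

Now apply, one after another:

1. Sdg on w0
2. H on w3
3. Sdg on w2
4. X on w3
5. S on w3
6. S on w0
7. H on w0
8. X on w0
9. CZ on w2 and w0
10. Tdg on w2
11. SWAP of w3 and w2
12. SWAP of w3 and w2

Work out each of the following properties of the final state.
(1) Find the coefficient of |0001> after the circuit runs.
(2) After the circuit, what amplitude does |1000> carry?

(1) |0001> carries amplitude I/2 in the final state. Key observation: the block from step 11 through step 12 cancels to the identity and can be dropped.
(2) |1000> carries amplitude 1/2 in the final state.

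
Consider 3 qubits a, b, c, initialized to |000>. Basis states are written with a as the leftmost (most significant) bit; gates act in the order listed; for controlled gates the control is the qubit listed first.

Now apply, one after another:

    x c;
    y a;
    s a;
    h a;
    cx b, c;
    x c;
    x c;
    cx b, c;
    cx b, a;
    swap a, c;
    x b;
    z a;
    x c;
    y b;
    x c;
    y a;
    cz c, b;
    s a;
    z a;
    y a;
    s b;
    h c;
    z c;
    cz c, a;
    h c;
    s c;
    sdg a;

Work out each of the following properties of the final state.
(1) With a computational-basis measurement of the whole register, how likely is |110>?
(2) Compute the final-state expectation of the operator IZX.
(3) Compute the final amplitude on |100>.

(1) Outcome |110> occurs with probability 0. Key observation: the block from step 5 through step 8 cancels to the identity and can be dropped.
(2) The observable IZX averages to 0.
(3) |100> carries amplitude -sqrt(2)/2 in the final state.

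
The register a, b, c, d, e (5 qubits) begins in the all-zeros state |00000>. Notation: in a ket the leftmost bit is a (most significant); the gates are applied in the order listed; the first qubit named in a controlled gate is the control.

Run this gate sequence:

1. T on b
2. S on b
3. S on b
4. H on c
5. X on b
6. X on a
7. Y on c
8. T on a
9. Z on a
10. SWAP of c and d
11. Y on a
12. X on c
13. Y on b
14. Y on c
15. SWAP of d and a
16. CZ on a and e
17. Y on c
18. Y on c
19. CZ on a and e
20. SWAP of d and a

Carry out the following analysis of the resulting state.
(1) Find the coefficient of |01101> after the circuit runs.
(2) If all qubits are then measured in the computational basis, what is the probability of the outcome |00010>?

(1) The amplitude on |01101> is 0. Key observation: steps 15-20 multiply out to the identity, so the circuit reduces to the remaining gates.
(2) The probability of measuring |00010> is 1/2.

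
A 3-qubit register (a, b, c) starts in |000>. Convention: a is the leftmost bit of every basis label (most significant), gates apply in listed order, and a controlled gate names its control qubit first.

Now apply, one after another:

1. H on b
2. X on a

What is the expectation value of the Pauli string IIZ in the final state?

The observable IIZ averages to 1.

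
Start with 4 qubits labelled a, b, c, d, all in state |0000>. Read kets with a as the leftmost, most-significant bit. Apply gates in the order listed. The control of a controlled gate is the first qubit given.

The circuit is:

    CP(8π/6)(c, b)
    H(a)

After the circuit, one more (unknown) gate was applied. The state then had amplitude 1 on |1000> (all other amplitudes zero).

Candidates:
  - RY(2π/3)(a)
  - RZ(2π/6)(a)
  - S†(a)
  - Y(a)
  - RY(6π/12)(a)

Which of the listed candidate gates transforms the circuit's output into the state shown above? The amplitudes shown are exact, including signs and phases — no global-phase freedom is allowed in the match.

The unique candidate consistent with the amplitudes is RY(6π/12)(a).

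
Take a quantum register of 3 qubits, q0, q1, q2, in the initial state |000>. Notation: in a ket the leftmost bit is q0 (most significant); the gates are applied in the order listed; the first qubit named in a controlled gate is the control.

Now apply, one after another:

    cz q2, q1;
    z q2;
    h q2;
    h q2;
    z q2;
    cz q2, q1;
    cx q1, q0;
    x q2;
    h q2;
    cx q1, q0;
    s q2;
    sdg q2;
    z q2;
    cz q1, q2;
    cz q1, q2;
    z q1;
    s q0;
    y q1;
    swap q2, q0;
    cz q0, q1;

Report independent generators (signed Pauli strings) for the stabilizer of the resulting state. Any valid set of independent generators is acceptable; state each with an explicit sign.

The final state is stabilized by the group generated by -XII, -IZI, +IIZ; other independent generating sets are equally valid. Key observation: the block from step 1 through step 6 cancels to the identity and can be dropped.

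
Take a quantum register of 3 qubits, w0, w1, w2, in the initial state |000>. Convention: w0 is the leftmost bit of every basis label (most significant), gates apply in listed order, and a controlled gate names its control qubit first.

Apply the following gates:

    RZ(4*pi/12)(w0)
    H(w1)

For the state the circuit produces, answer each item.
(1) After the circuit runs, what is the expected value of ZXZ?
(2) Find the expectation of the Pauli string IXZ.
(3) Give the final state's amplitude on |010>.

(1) The expectation value of ZXZ is 1.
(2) The expectation value of IXZ is 1.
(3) |010> carries amplitude -sqrt(2)*exp(5*I*pi/6)/2 in the final state.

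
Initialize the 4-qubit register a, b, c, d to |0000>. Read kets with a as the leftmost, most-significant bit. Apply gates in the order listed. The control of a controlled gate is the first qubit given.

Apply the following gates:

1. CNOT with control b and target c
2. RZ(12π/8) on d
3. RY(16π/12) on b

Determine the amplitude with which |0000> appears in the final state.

The final state's coefficient on |0000> equals exp(I*pi/4)/2.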